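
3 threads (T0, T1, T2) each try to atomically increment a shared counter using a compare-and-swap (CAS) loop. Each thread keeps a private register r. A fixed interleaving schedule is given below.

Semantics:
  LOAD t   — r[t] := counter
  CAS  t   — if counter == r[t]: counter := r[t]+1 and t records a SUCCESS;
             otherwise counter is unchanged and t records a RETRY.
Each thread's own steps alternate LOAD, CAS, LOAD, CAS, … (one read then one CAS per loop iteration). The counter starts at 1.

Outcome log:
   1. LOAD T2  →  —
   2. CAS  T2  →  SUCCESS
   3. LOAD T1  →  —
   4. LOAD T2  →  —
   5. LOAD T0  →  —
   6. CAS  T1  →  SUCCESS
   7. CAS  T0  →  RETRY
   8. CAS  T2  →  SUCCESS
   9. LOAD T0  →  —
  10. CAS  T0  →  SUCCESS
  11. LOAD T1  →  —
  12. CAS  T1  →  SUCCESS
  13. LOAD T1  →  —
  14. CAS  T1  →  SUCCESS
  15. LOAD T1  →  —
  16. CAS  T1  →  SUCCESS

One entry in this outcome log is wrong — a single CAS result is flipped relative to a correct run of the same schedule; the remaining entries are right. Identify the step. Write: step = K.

Correct run:
step 1: T2 LOAD ⇒ load; ctr=1 reg=1
step 2: T2 CAS ⇒ ok; ctr=2 reg=1
step 3: T1 LOAD ⇒ load; ctr=2 reg=2
step 4: T2 LOAD ⇒ load; ctr=2 reg=2
step 5: T0 LOAD ⇒ load; ctr=2 reg=2
step 6: T1 CAS ⇒ ok; ctr=3 reg=2
step 7: T0 CAS ⇒ retry; ctr=3 reg=2
step 8: T2 CAS ⇒ retry; ctr=3 reg=2
step 9: T0 LOAD ⇒ load; ctr=3 reg=3
step 10: T0 CAS ⇒ ok; ctr=4 reg=3
step 11: T1 LOAD ⇒ load; ctr=4 reg=4
step 12: T1 CAS ⇒ ok; ctr=5 reg=4
step 13: T1 LOAD ⇒ load; ctr=5 reg=5
step 14: T1 CAS ⇒ ok; ctr=6 reg=5
step 15: T1 LOAD ⇒ load; ctr=6 reg=6
step 16: T1 CAS ⇒ ok; ctr=7 reg=6
Log disagrees first at step 8.

step = 8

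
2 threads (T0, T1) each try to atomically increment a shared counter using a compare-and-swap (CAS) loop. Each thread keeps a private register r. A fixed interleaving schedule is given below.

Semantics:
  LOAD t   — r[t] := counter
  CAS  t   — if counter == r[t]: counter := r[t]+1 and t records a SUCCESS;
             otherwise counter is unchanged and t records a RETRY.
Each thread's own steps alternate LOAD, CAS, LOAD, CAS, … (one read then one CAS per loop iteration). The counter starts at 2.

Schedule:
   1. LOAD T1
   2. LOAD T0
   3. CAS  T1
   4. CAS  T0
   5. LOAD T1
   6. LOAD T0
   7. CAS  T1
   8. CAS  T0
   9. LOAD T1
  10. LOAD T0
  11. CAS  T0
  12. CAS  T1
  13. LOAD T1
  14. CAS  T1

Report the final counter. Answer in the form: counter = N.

T1 LOAD — after: cnt=2, r=2 — load
T0 LOAD — after: cnt=2, r=2 — load
T1 CAS — after: cnt=3, r=2 — ok
T0 CAS — after: cnt=3, r=2 — retry
T1 LOAD — after: cnt=3, r=3 — load
T0 LOAD — after: cnt=3, r=3 — load
T1 CAS — after: cnt=4, r=3 — ok
T0 CAS — after: cnt=4, r=3 — retry
T1 LOAD — after: cnt=4, r=4 — load
T0 LOAD — after: cnt=4, r=4 — load
T0 CAS — after: cnt=5, r=4 — ok
T1 CAS — after: cnt=5, r=4 — retry
T1 LOAD — after: cnt=5, r=5 — load
T1 CAS — after: cnt=6, r=5 — ok

counter = 6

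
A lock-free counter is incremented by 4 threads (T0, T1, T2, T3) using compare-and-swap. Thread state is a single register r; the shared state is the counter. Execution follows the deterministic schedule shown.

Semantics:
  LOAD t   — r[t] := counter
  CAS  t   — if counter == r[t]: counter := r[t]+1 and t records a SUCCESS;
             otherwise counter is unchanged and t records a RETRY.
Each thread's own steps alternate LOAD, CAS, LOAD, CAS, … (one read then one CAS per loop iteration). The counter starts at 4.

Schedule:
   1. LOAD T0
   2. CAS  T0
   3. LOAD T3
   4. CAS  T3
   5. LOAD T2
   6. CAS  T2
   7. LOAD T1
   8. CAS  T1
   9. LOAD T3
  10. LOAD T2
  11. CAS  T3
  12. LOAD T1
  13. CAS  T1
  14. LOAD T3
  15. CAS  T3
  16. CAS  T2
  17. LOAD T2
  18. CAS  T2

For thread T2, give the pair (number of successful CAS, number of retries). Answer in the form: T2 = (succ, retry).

T2 = (2, 1)

step 1: T0 LOAD ⇒ load; ctr=4 reg=4
step 2: T0 CAS ⇒ ok; ctr=5 reg=4
step 3: T3 LOAD ⇒ load; ctr=5 reg=5
step 4: T3 CAS ⇒ ok; ctr=6 reg=5
step 5: T2 LOAD ⇒ load; ctr=6 reg=6
step 6: T2 CAS ⇒ ok; ctr=7 reg=6
step 7: T1 LOAD ⇒ load; ctr=7 reg=7
step 8: T1 CAS ⇒ ok; ctr=8 reg=7
step 9: T3 LOAD ⇒ load; ctr=8 reg=8
step 10: T2 LOAD ⇒ load; ctr=8 reg=8
step 11: T3 CAS ⇒ ok; ctr=9 reg=8
step 12: T1 LOAD ⇒ load; ctr=9 reg=9
step 13: T1 CAS ⇒ ok; ctr=10 reg=9
step 14: T3 LOAD ⇒ load; ctr=10 reg=10
step 15: T3 CAS ⇒ ok; ctr=11 reg=10
step 16: T2 CAS ⇒ retry; ctr=11 reg=8
step 17: T2 LOAD ⇒ load; ctr=11 reg=11
step 18: T2 CAS ⇒ ok; ctr=12 reg=11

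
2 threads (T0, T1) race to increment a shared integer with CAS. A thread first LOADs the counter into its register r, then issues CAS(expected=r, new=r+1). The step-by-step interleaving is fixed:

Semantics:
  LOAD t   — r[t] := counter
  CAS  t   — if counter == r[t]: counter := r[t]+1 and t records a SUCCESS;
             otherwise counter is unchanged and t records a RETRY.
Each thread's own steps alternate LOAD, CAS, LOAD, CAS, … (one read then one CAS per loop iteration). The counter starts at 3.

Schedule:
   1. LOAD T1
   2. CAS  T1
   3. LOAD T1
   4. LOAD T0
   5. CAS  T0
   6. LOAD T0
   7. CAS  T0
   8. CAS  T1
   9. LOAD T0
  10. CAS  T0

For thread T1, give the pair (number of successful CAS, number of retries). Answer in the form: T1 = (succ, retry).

T1 = (1, 1)

1. LOAD T1 → mem=3 r[T1]=3 [LOAD]
2. CAS T1 → mem=4 r[T1]=3 [OK]
3. LOAD T1 → mem=4 r[T1]=4 [LOAD]
4. LOAD T0 → mem=4 r[T0]=4 [LOAD]
5. CAS T0 → mem=5 r[T0]=4 [OK]
6. LOAD T0 → mem=5 r[T0]=5 [LOAD]
7. CAS T0 → mem=6 r[T0]=5 [OK]
8. CAS T1 → mem=6 r[T1]=4 [RETRY]
9. LOAD T0 → mem=6 r[T0]=6 [LOAD]
10. CAS T0 → mem=7 r[T0]=6 [OK]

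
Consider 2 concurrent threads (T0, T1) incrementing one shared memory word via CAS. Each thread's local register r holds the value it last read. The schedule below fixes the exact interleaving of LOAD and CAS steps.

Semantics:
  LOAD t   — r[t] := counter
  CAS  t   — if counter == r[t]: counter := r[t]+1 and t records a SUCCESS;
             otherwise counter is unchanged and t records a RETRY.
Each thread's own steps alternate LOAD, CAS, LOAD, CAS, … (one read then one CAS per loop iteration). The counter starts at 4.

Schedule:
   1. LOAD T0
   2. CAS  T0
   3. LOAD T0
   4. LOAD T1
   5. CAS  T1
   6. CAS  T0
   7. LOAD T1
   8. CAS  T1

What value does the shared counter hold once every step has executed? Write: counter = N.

#1 T0 reads 4
#2 T0 CAS(4→5) writes; counter now 5
#3 T0 reads 5
#4 T1 reads 5
#5 T1 CAS(5→6) writes; counter now 6
#6 T0 CAS(5→6) fails; counter now 6
#7 T1 reads 6
#8 T1 CAS(6→7) writes; counter now 7

counter = 7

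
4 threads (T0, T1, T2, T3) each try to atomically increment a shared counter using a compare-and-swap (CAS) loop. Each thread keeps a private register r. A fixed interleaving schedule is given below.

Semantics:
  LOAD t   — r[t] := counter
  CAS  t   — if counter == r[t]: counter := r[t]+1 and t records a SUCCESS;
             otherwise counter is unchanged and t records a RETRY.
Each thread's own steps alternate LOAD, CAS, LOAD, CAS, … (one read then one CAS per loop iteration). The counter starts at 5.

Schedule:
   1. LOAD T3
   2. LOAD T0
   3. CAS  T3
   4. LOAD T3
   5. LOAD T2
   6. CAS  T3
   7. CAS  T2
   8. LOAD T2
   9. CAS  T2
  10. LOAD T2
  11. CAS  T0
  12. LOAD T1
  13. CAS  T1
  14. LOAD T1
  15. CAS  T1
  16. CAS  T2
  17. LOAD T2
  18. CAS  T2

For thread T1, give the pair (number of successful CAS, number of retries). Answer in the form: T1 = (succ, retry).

T1 = (2, 0)

step 1: T3 LOAD ⇒ load; ctr=5 reg=5
step 2: T0 LOAD ⇒ load; ctr=5 reg=5
step 3: T3 CAS ⇒ ok; ctr=6 reg=5
step 4: T3 LOAD ⇒ load; ctr=6 reg=6
step 5: T2 LOAD ⇒ load; ctr=6 reg=6
step 6: T3 CAS ⇒ ok; ctr=7 reg=6
step 7: T2 CAS ⇒ retry; ctr=7 reg=6
step 8: T2 LOAD ⇒ load; ctr=7 reg=7
step 9: T2 CAS ⇒ ok; ctr=8 reg=7
step 10: T2 LOAD ⇒ load; ctr=8 reg=8
step 11: T0 CAS ⇒ retry; ctr=8 reg=5
step 12: T1 LOAD ⇒ load; ctr=8 reg=8
step 13: T1 CAS ⇒ ok; ctr=9 reg=8
step 14: T1 LOAD ⇒ load; ctr=9 reg=9
step 15: T1 CAS ⇒ ok; ctr=10 reg=9
step 16: T2 CAS ⇒ retry; ctr=10 reg=8
step 17: T2 LOAD ⇒ load; ctr=10 reg=10
step 18: T2 CAS ⇒ ok; ctr=11 reg=10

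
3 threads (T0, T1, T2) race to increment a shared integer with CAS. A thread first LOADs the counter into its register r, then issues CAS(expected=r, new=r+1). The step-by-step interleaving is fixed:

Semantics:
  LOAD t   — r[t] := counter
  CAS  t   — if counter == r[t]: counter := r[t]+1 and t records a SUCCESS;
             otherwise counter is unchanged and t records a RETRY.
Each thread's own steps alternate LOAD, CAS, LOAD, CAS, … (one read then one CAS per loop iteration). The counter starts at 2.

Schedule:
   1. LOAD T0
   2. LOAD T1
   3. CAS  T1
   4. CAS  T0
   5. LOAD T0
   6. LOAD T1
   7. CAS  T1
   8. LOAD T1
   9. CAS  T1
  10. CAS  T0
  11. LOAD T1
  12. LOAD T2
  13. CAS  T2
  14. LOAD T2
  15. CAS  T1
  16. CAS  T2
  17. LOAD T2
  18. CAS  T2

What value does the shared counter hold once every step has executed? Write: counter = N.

   1) LOAD T0:  M=2  r_T0=2
   2) LOAD T1:  M=2  r_T1=2
   3) CAS  T1:  M=3  r_T1=2 ✓
   4) CAS  T0:  M=3  r_T0=2 ✗
   5) LOAD T0:  M=3  r_T0=3
   6) LOAD T1:  M=3  r_T1=3
   7) CAS  T1:  M=4  r_T1=3 ✓
   8) LOAD T1:  M=4  r_T1=4
   9) CAS  T1:  M=5  r_T1=4 ✓
  10) CAS  T0:  M=5  r_T0=3 ✗
  11) LOAD T1:  M=5  r_T1=5
  12) LOAD T2:  M=5  r_T2=5
  13) CAS  T2:  M=6  r_T2=5 ✓
  14) LOAD T2:  M=6  r_T2=6
  15) CAS  T1:  M=6  r_T1=5 ✗
  16) CAS  T2:  M=7  r_T2=6 ✓
  17) LOAD T2:  M=7  r_T2=7
  18) CAS  T2:  M=8  r_T2=7 ✓

counter = 8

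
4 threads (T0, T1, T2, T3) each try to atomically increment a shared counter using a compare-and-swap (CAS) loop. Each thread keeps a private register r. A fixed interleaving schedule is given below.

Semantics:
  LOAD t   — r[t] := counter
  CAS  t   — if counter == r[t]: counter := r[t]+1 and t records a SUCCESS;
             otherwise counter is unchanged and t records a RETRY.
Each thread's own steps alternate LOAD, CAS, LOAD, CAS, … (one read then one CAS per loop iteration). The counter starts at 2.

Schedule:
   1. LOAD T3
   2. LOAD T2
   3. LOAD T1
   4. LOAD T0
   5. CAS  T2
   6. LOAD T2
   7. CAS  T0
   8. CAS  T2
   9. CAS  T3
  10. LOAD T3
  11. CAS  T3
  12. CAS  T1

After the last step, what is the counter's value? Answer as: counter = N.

step 1: T3 LOAD ⇒ load; ctr=2 reg=2
step 2: T2 LOAD ⇒ load; ctr=2 reg=2
step 3: T1 LOAD ⇒ load; ctr=2 reg=2
step 4: T0 LOAD ⇒ load; ctr=2 reg=2
step 5: T2 CAS ⇒ ok; ctr=3 reg=2
step 6: T2 LOAD ⇒ load; ctr=3 reg=3
step 7: T0 CAS ⇒ retry; ctr=3 reg=2
step 8: T2 CAS ⇒ ok; ctr=4 reg=3
step 9: T3 CAS ⇒ retry; ctr=4 reg=2
step 10: T3 LOAD ⇒ load; ctr=4 reg=4
step 11: T3 CAS ⇒ ok; ctr=5 reg=4
step 12: T1 CAS ⇒ retry; ctr=5 reg=2

counter = 5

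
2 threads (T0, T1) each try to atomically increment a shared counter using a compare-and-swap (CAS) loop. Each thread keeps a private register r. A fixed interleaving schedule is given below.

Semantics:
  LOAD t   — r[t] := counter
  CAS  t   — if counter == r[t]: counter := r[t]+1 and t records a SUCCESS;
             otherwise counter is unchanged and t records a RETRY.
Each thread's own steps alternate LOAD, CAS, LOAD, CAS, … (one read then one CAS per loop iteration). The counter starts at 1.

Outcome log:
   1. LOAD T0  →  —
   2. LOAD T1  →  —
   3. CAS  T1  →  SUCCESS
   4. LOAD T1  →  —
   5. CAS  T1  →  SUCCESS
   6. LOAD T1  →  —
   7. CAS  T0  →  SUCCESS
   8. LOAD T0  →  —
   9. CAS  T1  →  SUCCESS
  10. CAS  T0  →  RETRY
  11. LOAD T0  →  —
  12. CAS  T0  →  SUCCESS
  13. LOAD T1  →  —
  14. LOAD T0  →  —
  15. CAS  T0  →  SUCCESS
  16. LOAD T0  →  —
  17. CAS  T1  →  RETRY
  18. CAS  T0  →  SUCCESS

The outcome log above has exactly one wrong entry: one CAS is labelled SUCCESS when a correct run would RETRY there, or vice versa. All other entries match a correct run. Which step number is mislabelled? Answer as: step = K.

Re-executing:
[1] T0.load  rd  (counter 1, T0.r 1)
[2] T1.load  rd  (counter 1, T1.r 1)
[3] T1.cas  hit  (counter 2, T1.r 1)
[4] T1.load  rd  (counter 2, T1.r 2)
[5] T1.cas  hit  (counter 3, T1.r 2)
[6] T1.load  rd  (counter 3, T1.r 3)
[7] T0.cas  miss  (counter 3, T0.r 1)
[8] T0.load  rd  (counter 3, T0.r 3)
[9] T1.cas  hit  (counter 4, T1.r 3)
[10] T0.cas  miss  (counter 4, T0.r 3)
[11] T0.load  rd  (counter 4, T0.r 4)
[12] T0.cas  hit  (counter 5, T0.r 4)
[13] T1.load  rd  (counter 5, T1.r 5)
[14] T0.load  rd  (counter 5, T0.r 5)
[15] T0.cas  hit  (counter 6, T0.r 5)
[16] T0.load  rd  (counter 6, T0.r 6)
[17] T1.cas  miss  (counter 6, T1.r 5)
[18] T0.cas  hit  (counter 7, T0.r 6)
Log disagrees first at step 7.

step = 7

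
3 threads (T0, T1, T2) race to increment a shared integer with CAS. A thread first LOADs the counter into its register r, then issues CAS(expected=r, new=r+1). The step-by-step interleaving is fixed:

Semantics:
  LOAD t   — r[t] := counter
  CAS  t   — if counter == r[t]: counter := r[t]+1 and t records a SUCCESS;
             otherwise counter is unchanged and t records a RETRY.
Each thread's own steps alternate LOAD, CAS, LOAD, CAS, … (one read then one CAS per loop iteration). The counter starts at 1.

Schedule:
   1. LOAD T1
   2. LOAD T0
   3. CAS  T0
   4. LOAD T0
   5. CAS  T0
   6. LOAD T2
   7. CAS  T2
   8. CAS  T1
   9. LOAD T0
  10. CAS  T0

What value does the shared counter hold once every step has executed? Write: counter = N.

#1 T1 reads 1
#2 T0 reads 1
#3 T0 CAS(1→2) writes; counter now 2
#4 T0 reads 2
#5 T0 CAS(2→3) writes; counter now 3
#6 T2 reads 3
#7 T2 CAS(3→4) writes; counter now 4
#8 T1 CAS(1→2) fails; counter now 4
#9 T0 reads 4
#10 T0 CAS(4→5) writes; counter now 5

counter = 5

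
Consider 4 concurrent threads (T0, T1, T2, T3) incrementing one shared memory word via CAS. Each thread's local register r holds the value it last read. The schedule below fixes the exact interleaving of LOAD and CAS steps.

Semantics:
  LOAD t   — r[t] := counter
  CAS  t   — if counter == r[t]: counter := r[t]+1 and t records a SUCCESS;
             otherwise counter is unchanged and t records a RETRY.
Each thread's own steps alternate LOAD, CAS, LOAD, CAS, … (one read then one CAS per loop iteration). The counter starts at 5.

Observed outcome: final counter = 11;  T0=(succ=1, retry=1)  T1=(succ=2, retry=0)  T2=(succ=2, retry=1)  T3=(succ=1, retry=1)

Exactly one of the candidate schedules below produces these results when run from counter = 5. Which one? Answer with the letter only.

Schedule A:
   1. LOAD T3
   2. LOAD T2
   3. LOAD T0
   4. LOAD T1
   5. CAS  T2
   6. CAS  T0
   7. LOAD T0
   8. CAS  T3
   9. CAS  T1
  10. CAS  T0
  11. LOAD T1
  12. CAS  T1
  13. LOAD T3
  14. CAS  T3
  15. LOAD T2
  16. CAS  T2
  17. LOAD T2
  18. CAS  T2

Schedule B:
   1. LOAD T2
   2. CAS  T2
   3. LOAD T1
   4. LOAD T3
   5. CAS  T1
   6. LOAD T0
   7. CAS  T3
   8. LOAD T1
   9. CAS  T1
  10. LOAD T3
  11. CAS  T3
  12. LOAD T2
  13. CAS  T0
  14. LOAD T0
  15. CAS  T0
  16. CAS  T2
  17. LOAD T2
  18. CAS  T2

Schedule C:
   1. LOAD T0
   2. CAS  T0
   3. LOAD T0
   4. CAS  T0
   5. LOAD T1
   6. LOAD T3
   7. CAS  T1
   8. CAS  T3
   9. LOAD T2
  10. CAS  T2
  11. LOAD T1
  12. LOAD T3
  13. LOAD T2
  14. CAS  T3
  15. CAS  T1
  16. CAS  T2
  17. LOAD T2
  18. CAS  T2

B

Run B:
step 1: T2 LOAD ⇒ load; ctr=5 reg=5
step 2: T2 CAS ⇒ ok; ctr=6 reg=5
step 3: T1 LOAD ⇒ load; ctr=6 reg=6
step 4: T3 LOAD ⇒ load; ctr=6 reg=6
step 5: T1 CAS ⇒ ok; ctr=7 reg=6
step 6: T0 LOAD ⇒ load; ctr=7 reg=7
step 7: T3 CAS ⇒ retry; ctr=7 reg=6
step 8: T1 LOAD ⇒ load; ctr=7 reg=7
step 9: T1 CAS ⇒ ok; ctr=8 reg=7
step 10: T3 LOAD ⇒ load; ctr=8 reg=8
step 11: T3 CAS ⇒ ok; ctr=9 reg=8
step 12: T2 LOAD ⇒ load; ctr=9 reg=9
step 13: T0 CAS ⇒ retry; ctr=9 reg=7
step 14: T0 LOAD ⇒ load; ctr=9 reg=9
step 15: T0 CAS ⇒ ok; ctr=10 reg=9
step 16: T2 CAS ⇒ retry; ctr=10 reg=9
step 17: T2 LOAD ⇒ load; ctr=10 reg=10
step 18: T2 CAS ⇒ ok; ctr=11 reg=10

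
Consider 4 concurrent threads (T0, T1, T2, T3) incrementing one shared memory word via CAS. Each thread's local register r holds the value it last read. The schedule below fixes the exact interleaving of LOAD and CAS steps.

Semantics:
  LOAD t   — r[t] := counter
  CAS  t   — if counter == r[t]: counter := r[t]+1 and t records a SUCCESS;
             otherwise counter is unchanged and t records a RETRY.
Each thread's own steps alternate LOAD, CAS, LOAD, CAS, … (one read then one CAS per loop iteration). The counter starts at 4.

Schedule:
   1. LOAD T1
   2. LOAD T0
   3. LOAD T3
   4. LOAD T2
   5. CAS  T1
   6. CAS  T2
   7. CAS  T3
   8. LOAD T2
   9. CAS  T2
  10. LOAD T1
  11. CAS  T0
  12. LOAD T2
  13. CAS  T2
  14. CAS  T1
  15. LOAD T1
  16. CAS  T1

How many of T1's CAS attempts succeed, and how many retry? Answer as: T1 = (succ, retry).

T1 = (2, 1)

   1) LOAD T1:  M=4  r_T1=4
   2) LOAD T0:  M=4  r_T0=4
   3) LOAD T3:  M=4  r_T3=4
   4) LOAD T2:  M=4  r_T2=4
   5) CAS  T1:  M=5  r_T1=4 ✓
   6) CAS  T2:  M=5  r_T2=4 ✗
   7) CAS  T3:  M=5  r_T3=4 ✗
   8) LOAD T2:  M=5  r_T2=5
   9) CAS  T2:  M=6  r_T2=5 ✓
  10) LOAD T1:  M=6  r_T1=6
  11) CAS  T0:  M=6  r_T0=4 ✗
  12) LOAD T2:  M=6  r_T2=6
  13) CAS  T2:  M=7  r_T2=6 ✓
  14) CAS  T1:  M=7  r_T1=6 ✗
  15) LOAD T1:  M=7  r_T1=7
  16) CAS  T1:  M=8  r_T1=7 ✓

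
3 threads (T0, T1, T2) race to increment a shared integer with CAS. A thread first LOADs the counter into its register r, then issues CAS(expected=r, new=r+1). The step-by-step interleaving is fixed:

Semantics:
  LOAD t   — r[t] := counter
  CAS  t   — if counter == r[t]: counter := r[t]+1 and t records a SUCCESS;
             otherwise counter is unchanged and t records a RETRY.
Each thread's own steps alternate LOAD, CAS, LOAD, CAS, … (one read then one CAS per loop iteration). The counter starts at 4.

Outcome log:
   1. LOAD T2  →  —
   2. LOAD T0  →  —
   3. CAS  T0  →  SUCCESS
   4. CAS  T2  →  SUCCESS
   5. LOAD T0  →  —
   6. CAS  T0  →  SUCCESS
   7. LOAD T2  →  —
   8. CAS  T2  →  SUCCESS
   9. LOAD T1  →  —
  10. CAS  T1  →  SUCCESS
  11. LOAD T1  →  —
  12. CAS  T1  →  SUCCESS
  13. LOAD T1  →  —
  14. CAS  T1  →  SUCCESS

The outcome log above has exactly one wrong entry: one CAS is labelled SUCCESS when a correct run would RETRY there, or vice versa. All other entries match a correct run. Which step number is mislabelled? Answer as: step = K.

step = 4

Reference trace:
step 1: T2 LOAD ⇒ load; ctr=4 reg=4
step 2: T0 LOAD ⇒ load; ctr=4 reg=4
step 3: T0 CAS ⇒ ok; ctr=5 reg=4
step 4: T2 CAS ⇒ retry; ctr=5 reg=4
step 5: T0 LOAD ⇒ load; ctr=5 reg=5
step 6: T0 CAS ⇒ ok; ctr=6 reg=5
step 7: T2 LOAD ⇒ load; ctr=6 reg=6
step 8: T2 CAS ⇒ ok; ctr=7 reg=6
step 9: T1 LOAD ⇒ load; ctr=7 reg=7
step 10: T1 CAS ⇒ ok; ctr=8 reg=7
step 11: T1 LOAD ⇒ load; ctr=8 reg=8
step 12: T1 CAS ⇒ ok; ctr=9 reg=8
step 13: T1 LOAD ⇒ load; ctr=9 reg=9
step 14: T1 CAS ⇒ ok; ctr=10 reg=9
Log disagrees first at step 4.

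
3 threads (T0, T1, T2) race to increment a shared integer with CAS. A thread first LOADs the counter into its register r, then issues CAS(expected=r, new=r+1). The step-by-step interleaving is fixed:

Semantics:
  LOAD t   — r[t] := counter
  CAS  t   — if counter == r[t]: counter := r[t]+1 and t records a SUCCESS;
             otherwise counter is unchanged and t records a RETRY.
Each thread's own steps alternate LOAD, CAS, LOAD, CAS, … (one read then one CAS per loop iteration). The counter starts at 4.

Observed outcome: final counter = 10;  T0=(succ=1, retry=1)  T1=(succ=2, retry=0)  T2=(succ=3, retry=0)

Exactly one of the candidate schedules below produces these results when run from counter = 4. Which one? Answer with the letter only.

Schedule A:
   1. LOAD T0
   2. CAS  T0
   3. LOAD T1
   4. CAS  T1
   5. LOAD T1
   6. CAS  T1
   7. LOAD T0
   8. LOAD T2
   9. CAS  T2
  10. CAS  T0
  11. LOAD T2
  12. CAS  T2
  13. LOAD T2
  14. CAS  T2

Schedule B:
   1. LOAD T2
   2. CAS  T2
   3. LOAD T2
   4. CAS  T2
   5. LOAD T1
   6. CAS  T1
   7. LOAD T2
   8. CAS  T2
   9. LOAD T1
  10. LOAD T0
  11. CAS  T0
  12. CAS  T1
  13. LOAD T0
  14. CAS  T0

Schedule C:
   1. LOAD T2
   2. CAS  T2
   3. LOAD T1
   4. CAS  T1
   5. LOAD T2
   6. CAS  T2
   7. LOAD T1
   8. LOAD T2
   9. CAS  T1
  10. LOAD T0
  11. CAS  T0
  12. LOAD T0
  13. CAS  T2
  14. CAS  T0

A

Run A:
T0 LOAD — after: cnt=4, r=4 — load
T0 CAS — after: cnt=5, r=4 — ok
T1 LOAD — after: cnt=5, r=5 — load
T1 CAS — after: cnt=6, r=5 — ok
T1 LOAD — after: cnt=6, r=6 — load
T1 CAS — after: cnt=7, r=6 — ok
T0 LOAD — after: cnt=7, r=7 — load
T2 LOAD — after: cnt=7, r=7 — load
T2 CAS — after: cnt=8, r=7 — ok
T0 CAS — after: cnt=8, r=7 — retry
T2 LOAD — after: cnt=8, r=8 — load
T2 CAS — after: cnt=9, r=8 — ok
T2 LOAD — after: cnt=9, r=9 — load
T2 CAS — after: cnt=10, r=9 — ok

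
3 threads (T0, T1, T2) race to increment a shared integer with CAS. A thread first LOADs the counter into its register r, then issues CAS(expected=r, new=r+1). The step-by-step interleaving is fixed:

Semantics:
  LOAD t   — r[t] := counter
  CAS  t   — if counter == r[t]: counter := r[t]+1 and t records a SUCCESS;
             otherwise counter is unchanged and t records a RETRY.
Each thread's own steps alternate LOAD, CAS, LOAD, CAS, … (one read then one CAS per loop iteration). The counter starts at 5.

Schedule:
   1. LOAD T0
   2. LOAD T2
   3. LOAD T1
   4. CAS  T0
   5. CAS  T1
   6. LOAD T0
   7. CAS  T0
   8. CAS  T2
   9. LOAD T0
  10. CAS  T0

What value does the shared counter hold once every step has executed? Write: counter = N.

[1] T0.load  rd  (counter 5, T0.r 5)
[2] T2.load  rd  (counter 5, T2.r 5)
[3] T1.load  rd  (counter 5, T1.r 5)
[4] T0.cas  hit  (counter 6, T0.r 5)
[5] T1.cas  miss  (counter 6, T1.r 5)
[6] T0.load  rd  (counter 6, T0.r 6)
[7] T0.cas  hit  (counter 7, T0.r 6)
[8] T2.cas  miss  (counter 7, T2.r 5)
[9] T0.load  rd  (counter 7, T0.r 7)
[10] T0.cas  hit  (counter 8, T0.r 7)

counter = 8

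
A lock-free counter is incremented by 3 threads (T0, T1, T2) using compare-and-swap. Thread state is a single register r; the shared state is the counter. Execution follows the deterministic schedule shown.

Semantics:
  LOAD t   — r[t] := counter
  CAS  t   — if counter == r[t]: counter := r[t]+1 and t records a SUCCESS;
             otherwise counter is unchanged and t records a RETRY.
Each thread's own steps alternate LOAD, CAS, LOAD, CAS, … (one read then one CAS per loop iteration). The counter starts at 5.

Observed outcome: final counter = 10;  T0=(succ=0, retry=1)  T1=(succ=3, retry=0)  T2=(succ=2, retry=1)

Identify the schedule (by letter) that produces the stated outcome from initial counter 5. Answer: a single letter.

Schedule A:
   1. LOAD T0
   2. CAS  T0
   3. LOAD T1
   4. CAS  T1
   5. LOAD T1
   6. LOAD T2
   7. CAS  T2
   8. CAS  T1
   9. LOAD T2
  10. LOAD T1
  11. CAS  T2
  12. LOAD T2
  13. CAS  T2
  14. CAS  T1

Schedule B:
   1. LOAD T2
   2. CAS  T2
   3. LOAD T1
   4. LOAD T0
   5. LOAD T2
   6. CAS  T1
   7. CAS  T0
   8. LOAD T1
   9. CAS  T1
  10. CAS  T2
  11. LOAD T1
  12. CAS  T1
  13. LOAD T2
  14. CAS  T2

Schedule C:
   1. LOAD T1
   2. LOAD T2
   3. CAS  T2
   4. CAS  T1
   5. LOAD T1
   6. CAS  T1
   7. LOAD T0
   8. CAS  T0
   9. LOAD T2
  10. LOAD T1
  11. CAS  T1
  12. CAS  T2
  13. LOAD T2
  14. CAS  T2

B

Simulating candidate B:
T2 LOAD — after: cnt=5, r=5 — load
T2 CAS — after: cnt=6, r=5 — ok
T1 LOAD — after: cnt=6, r=6 — load
T0 LOAD — after: cnt=6, r=6 — load
T2 LOAD — after: cnt=6, r=6 — load
T1 CAS — after: cnt=7, r=6 — ok
T0 CAS — after: cnt=7, r=6 — retry
T1 LOAD — after: cnt=7, r=7 — load
T1 CAS — after: cnt=8, r=7 — ok
T2 CAS — after: cnt=8, r=6 — retry
T1 LOAD — after: cnt=8, r=8 — load
T1 CAS — after: cnt=9, r=8 — ok
T2 LOAD — after: cnt=9, r=9 — load
T2 CAS — after: cnt=10, r=9 — ok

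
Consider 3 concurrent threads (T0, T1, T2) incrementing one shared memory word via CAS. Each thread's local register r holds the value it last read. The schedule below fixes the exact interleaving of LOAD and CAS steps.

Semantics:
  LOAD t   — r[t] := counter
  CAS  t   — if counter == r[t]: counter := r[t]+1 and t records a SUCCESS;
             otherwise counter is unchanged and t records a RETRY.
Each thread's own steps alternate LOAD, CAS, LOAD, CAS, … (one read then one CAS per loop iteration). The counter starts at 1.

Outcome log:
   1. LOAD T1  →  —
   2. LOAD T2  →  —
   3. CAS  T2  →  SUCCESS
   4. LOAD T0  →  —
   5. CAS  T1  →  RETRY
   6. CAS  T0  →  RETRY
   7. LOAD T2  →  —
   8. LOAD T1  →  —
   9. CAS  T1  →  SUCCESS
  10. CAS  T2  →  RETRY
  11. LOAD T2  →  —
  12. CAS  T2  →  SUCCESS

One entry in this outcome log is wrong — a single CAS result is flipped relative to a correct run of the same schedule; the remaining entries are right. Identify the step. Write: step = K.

step = 6

Reference trace:
step 1: T1 LOAD ⇒ load; ctr=1 reg=1
step 2: T2 LOAD ⇒ load; ctr=1 reg=1
step 3: T2 CAS ⇒ ok; ctr=2 reg=1
step 4: T0 LOAD ⇒ load; ctr=2 reg=2
step 5: T1 CAS ⇒ retry; ctr=2 reg=1
step 6: T0 CAS ⇒ ok; ctr=3 reg=2
step 7: T2 LOAD ⇒ load; ctr=3 reg=3
step 8: T1 LOAD ⇒ load; ctr=3 reg=3
step 9: T1 CAS ⇒ ok; ctr=4 reg=3
step 10: T2 CAS ⇒ retry; ctr=4 reg=3
step 11: T2 LOAD ⇒ load; ctr=4 reg=4
step 12: T2 CAS ⇒ ok; ctr=5 reg=4
Mismatch at 6.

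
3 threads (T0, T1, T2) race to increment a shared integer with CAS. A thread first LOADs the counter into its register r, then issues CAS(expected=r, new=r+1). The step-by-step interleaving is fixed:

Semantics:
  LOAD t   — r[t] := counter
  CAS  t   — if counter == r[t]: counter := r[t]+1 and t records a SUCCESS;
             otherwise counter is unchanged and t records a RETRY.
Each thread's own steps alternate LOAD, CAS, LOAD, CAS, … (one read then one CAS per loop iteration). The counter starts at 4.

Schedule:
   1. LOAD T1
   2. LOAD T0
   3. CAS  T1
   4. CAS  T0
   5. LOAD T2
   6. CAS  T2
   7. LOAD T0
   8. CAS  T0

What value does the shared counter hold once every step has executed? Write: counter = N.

counter = 7

[1] T1.load  rd  (counter 4, T1.r 4)
[2] T0.load  rd  (counter 4, T0.r 4)
[3] T1.cas  hit  (counter 5, T1.r 4)
[4] T0.cas  miss  (counter 5, T0.r 4)
[5] T2.load  rd  (counter 5, T2.r 5)
[6] T2.cas  hit  (counter 6, T2.r 5)
[7] T0.load  rd  (counter 6, T0.r 6)
[8] T0.cas  hit  (counter 7, T0.r 6)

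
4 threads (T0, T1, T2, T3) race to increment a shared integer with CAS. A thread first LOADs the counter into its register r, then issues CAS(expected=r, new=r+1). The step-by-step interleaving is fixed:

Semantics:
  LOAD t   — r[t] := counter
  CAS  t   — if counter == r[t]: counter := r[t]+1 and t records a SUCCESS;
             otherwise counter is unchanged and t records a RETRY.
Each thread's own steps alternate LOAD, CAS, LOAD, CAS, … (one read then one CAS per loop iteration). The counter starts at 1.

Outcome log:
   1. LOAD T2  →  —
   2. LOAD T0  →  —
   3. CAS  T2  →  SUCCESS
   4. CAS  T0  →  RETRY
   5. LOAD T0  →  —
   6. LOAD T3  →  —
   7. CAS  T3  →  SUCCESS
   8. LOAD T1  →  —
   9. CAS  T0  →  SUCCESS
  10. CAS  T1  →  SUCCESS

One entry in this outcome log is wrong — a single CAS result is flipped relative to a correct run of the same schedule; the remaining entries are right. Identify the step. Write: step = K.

step = 9

Correct run:
   1) LOAD T2:  M=1  r_T2=1
   2) LOAD T0:  M=1  r_T0=1
   3) CAS  T2:  M=2  r_T2=1 ✓
   4) CAS  T0:  M=2  r_T0=1 ✗
   5) LOAD T0:  M=2  r_T0=2
   6) LOAD T3:  M=2  r_T3=2
   7) CAS  T3:  M=3  r_T3=2 ✓
   8) LOAD T1:  M=3  r_T1=3
   9) CAS  T0:  M=3  r_T0=2 ✗
  10) CAS  T1:  M=4  r_T1=3 ✓
Mismatch at 9.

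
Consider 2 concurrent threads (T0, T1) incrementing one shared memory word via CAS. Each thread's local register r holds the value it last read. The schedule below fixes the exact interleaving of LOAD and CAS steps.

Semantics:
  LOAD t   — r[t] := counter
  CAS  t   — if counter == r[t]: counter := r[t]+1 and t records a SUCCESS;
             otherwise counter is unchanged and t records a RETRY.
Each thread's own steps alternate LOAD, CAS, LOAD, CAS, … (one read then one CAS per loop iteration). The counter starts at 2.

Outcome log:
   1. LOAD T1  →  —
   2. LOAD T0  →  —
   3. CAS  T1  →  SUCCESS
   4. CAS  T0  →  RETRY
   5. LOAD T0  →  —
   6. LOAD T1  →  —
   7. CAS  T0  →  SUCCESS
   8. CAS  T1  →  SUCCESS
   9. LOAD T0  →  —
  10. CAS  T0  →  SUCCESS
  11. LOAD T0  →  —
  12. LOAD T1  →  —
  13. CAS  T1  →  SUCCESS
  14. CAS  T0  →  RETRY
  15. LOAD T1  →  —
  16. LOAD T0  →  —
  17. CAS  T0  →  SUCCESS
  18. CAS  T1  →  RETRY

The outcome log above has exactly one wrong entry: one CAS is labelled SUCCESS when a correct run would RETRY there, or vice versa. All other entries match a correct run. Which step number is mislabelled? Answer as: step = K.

Correct run:
[1] T1.load  rd  (counter 2, T1.r 2)
[2] T0.load  rd  (counter 2, T0.r 2)
[3] T1.cas  hit  (counter 3, T1.r 2)
[4] T0.cas  miss  (counter 3, T0.r 2)
[5] T0.load  rd  (counter 3, T0.r 3)
[6] T1.load  rd  (counter 3, T1.r 3)
[7] T0.cas  hit  (counter 4, T0.r 3)
[8] T1.cas  miss  (counter 4, T1.r 3)
[9] T0.load  rd  (counter 4, T0.r 4)
[10] T0.cas  hit  (counter 5, T0.r 4)
[11] T0.load  rd  (counter 5, T0.r 5)
[12] T1.load  rd  (counter 5, T1.r 5)
[13] T1.cas  hit  (counter 6, T1.r 5)
[14] T0.cas  miss  (counter 6, T0.r 5)
[15] T1.load  rd  (counter 6, T1.r 6)
[16] T0.load  rd  (counter 6, T0.r 6)
[17] T0.cas  hit  (counter 7, T0.r 6)
[18] T1.cas  miss  (counter 7, T1.r 6)
Flip is step 8.

step = 8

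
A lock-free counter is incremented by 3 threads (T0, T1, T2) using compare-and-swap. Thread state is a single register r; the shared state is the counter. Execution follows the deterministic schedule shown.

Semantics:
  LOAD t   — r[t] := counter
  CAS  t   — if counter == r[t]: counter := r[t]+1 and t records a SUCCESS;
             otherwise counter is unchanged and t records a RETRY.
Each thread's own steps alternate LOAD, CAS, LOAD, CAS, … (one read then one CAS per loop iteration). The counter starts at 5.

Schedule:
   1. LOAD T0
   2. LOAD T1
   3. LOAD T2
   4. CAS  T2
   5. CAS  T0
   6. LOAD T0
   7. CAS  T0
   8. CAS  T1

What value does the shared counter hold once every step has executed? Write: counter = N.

1. LOAD T0 → mem=5 r[T0]=5 [LOAD]
2. LOAD T1 → mem=5 r[T1]=5 [LOAD]
3. LOAD T2 → mem=5 r[T2]=5 [LOAD]
4. CAS T2 → mem=6 r[T2]=5 [OK]
5. CAS T0 → mem=6 r[T0]=5 [RETRY]
6. LOAD T0 → mem=6 r[T0]=6 [LOAD]
7. CAS T0 → mem=7 r[T0]=6 [OK]
8. CAS T1 → mem=7 r[T1]=5 [RETRY]

counter = 7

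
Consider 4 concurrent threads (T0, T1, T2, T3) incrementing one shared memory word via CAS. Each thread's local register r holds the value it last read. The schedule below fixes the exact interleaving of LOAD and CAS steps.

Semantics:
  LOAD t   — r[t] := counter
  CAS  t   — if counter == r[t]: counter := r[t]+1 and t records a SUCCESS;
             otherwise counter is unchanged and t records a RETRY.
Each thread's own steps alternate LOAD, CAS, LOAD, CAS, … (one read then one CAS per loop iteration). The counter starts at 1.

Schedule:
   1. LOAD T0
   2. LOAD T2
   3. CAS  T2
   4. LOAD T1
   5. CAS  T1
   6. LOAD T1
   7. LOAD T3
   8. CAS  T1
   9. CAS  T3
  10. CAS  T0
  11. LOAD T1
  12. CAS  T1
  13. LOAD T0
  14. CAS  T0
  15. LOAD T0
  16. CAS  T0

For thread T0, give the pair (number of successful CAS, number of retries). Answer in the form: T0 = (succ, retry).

T0 LOAD — after: cnt=1, r=1 — load
T2 LOAD — after: cnt=1, r=1 — load
T2 CAS — after: cnt=2, r=1 — ok
T1 LOAD — after: cnt=2, r=2 — load
T1 CAS — after: cnt=3, r=2 — ok
T1 LOAD — after: cnt=3, r=3 — load
T3 LOAD — after: cnt=3, r=3 — load
T1 CAS — after: cnt=4, r=3 — ok
T3 CAS — after: cnt=4, r=3 — retry
T0 CAS — after: cnt=4, r=1 — retry
T1 LOAD — after: cnt=4, r=4 — load
T1 CAS — after: cnt=5, r=4 — ok
T0 LOAD — after: cnt=5, r=5 — load
T0 CAS — after: cnt=6, r=5 — ok
T0 LOAD — after: cnt=6, r=6 — load
T0 CAS — after: cnt=7, r=6 — ok

T0 = (2, 1)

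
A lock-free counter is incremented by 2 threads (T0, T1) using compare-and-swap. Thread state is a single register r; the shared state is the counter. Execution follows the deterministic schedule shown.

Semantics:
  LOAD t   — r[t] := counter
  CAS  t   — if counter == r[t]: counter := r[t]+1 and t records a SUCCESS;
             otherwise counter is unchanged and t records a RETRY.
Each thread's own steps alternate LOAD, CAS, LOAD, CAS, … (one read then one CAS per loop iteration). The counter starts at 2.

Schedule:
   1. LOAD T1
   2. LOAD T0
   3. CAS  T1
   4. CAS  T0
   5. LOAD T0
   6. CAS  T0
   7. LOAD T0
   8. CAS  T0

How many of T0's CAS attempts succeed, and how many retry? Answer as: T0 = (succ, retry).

T0 = (2, 1)

T1 LOAD — after: cnt=2, r=2 — load
T0 LOAD — after: cnt=2, r=2 — load
T1 CAS — after: cnt=3, r=2 — ok
T0 CAS — after: cnt=3, r=2 — retry
T0 LOAD — after: cnt=3, r=3 — load
T0 CAS — after: cnt=4, r=3 — ok
T0 LOAD — after: cnt=4, r=4 — load
T0 CAS — after: cnt=5, r=4 — ok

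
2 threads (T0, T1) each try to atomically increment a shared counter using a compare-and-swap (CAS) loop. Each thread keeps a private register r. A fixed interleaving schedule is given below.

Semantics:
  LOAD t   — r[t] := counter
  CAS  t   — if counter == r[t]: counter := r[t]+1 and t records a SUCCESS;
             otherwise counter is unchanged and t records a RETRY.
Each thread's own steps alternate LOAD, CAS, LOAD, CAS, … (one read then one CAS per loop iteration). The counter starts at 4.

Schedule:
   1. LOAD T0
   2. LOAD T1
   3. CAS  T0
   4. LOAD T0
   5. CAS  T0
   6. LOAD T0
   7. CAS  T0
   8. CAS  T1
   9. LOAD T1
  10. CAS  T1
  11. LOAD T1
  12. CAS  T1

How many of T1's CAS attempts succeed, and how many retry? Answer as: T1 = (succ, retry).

   1) LOAD T0:  M=4  r_T0=4
   2) LOAD T1:  M=4  r_T1=4
   3) CAS  T0:  M=5  r_T0=4 ✓
   4) LOAD T0:  M=5  r_T0=5
   5) CAS  T0:  M=6  r_T0=5 ✓
   6) LOAD T0:  M=6  r_T0=6
   7) CAS  T0:  M=7  r_T0=6 ✓
   8) CAS  T1:  M=7  r_T1=4 ✗
   9) LOAD T1:  M=7  r_T1=7
  10) CAS  T1:  M=8  r_T1=7 ✓
  11) LOAD T1:  M=8  r_T1=8
  12) CAS  T1:  M=9  r_T1=8 ✓

T1 = (2, 1)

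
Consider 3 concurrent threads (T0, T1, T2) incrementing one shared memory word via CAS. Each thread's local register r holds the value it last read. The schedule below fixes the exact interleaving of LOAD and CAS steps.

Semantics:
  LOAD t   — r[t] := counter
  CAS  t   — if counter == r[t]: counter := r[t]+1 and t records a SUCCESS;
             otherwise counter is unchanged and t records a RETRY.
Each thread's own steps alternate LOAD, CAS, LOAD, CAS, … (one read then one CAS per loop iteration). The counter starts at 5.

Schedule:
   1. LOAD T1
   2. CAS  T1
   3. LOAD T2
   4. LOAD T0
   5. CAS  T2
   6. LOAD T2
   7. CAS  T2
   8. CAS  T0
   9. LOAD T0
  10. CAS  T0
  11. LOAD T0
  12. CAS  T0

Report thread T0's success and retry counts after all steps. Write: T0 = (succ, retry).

step 1: T1 LOAD ⇒ load; ctr=5 reg=5
step 2: T1 CAS ⇒ ok; ctr=6 reg=5
step 3: T2 LOAD ⇒ load; ctr=6 reg=6
step 4: T0 LOAD ⇒ load; ctr=6 reg=6
step 5: T2 CAS ⇒ ok; ctr=7 reg=6
step 6: T2 LOAD ⇒ load; ctr=7 reg=7
step 7: T2 CAS ⇒ ok; ctr=8 reg=7
step 8: T0 CAS ⇒ retry; ctr=8 reg=6
step 9: T0 LOAD ⇒ load; ctr=8 reg=8
step 10: T0 CAS ⇒ ok; ctr=9 reg=8
step 11: T0 LOAD ⇒ load; ctr=9 reg=9
step 12: T0 CAS ⇒ ok; ctr=10 reg=9

T0 = (2, 1)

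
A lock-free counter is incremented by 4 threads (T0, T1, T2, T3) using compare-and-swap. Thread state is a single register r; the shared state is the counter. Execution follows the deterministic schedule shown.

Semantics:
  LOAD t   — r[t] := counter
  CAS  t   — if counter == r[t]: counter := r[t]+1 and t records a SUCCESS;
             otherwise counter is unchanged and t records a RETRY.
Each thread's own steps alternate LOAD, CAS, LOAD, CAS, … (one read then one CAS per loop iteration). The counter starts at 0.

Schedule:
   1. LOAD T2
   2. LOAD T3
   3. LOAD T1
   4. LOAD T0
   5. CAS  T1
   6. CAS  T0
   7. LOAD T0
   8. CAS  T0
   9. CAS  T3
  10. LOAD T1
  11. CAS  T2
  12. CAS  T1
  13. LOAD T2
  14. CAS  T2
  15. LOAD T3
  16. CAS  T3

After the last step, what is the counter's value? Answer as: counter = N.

counter = 5

T2 LOAD — after: cnt=0, r=0 — load
T3 LOAD — after: cnt=0, r=0 — load
T1 LOAD — after: cnt=0, r=0 — load
T0 LOAD — after: cnt=0, r=0 — load
T1 CAS — after: cnt=1, r=0 — ok
T0 CAS — after: cnt=1, r=0 — retry
T0 LOAD — after: cnt=1, r=1 — load
T0 CAS — after: cnt=2, r=1 — ok
T3 CAS — after: cnt=2, r=0 — retry
T1 LOAD — after: cnt=2, r=2 — load
T2 CAS — after: cnt=2, r=0 — retry
T1 CAS — after: cnt=3, r=2 — ok
T2 LOAD — after: cnt=3, r=3 — load
T2 CAS — after: cnt=4, r=3 — ok
T3 LOAD — after: cnt=4, r=4 — load
T3 CAS — after: cnt=5, r=4 — ok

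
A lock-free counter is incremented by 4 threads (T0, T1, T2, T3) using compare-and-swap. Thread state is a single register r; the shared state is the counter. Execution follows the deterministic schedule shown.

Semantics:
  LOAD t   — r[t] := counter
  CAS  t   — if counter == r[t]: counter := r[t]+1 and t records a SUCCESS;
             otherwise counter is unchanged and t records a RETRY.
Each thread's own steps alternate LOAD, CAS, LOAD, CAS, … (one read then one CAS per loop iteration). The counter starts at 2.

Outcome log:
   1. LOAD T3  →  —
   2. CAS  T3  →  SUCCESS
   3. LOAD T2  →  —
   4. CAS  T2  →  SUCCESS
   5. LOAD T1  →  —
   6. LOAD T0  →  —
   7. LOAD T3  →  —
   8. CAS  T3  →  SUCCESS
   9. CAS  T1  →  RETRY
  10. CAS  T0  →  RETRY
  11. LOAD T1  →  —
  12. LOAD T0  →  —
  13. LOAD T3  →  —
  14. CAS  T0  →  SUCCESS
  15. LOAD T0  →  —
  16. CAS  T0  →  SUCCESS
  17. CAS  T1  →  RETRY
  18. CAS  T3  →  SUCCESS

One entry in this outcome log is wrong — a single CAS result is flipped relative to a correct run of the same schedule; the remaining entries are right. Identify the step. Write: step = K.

step = 18

Reference trace:
T3 LOAD — after: cnt=2, r=2 — load
T3 CAS — after: cnt=3, r=2 — ok
T2 LOAD — after: cnt=3, r=3 — load
T2 CAS — after: cnt=4, r=3 — ok
T1 LOAD — after: cnt=4, r=4 — load
T0 LOAD — after: cnt=4, r=4 — load
T3 LOAD — after: cnt=4, r=4 — load
T3 CAS — after: cnt=5, r=4 — ok
T1 CAS — after: cnt=5, r=4 — retry
T0 CAS — after: cnt=5, r=4 — retry
T1 LOAD — after: cnt=5, r=5 — load
T0 LOAD — after: cnt=5, r=5 — load
T3 LOAD — after: cnt=5, r=5 — load
T0 CAS — after: cnt=6, r=5 — ok
T0 LOAD — after: cnt=6, r=6 — load
T0 CAS — after: cnt=7, r=6 — ok
T1 CAS — after: cnt=7, r=5 — retry
T3 CAS — after: cnt=7, r=5 — retry
Log disagrees first at step 18.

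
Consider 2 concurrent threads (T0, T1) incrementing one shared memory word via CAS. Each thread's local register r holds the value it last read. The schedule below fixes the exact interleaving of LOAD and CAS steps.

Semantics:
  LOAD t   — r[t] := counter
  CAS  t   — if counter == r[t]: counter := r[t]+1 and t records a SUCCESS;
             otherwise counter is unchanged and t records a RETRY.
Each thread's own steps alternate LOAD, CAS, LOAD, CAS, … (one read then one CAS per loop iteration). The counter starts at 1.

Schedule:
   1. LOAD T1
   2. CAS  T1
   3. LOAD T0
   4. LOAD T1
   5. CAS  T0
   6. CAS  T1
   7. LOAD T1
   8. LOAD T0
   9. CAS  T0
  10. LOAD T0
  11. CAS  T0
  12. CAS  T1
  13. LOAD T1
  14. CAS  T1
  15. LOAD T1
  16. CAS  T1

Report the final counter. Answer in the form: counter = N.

counter = 7

1. LOAD T1 → mem=1 r[T1]=1 [LOAD]
2. CAS T1 → mem=2 r[T1]=1 [OK]
3. LOAD T0 → mem=2 r[T0]=2 [LOAD]
4. LOAD T1 → mem=2 r[T1]=2 [LOAD]
5. CAS T0 → mem=3 r[T0]=2 [OK]
6. CAS T1 → mem=3 r[T1]=2 [RETRY]
7. LOAD T1 → mem=3 r[T1]=3 [LOAD]
8. LOAD T0 → mem=3 r[T0]=3 [LOAD]
9. CAS T0 → mem=4 r[T0]=3 [OK]
10. LOAD T0 → mem=4 r[T0]=4 [LOAD]
11. CAS T0 → mem=5 r[T0]=4 [OK]
12. CAS T1 → mem=5 r[T1]=3 [RETRY]
13. LOAD T1 → mem=5 r[T1]=5 [LOAD]
14. CAS T1 → mem=6 r[T1]=5 [OK]
15. LOAD T1 → mem=6 r[T1]=6 [LOAD]
16. CAS T1 → mem=7 r[T1]=6 [OK]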